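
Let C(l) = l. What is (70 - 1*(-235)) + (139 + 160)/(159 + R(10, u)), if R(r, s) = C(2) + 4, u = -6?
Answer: 50624/165 ≈ 306.81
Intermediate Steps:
R(r, s) = 6 (R(r, s) = 2 + 4 = 6)
(70 - 1*(-235)) + (139 + 160)/(159 + R(10, u)) = (70 - 1*(-235)) + (139 + 160)/(159 + 6) = (70 + 235) + 299/165 = 305 + 299*(1/165) = 305 + 299/165 = 50624/165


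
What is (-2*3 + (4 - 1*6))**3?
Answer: -512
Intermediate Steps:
(-2*3 + (4 - 1*6))**3 = (-6 + (4 - 6))**3 = (-6 - 2)**3 = (-8)**3 = -512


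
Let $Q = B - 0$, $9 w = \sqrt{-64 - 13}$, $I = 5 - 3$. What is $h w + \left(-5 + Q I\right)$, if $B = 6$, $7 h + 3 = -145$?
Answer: $7 - \frac{148 i \sqrt{77}}{63} \approx 7.0 - 20.614 i$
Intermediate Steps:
$h = - \frac{148}{7}$ ($h = - \frac{3}{7} + \frac{1}{7} \left(-145\right) = - \frac{3}{7} - \frac{145}{7} = - \frac{148}{7} \approx -21.143$)
$I = 2$
$w = \frac{i \sqrt{77}}{9}$ ($w = \frac{\sqrt{-64 - 13}}{9} = \frac{\sqrt{-77}}{9} = \frac{i \sqrt{77}}{9} \approx 0.975 i$)
$Q = 6$ ($Q = 6 - 0 = 6 + 0 = 6$)
$h w + \left(-5 + Q I\right) = - \frac{148 \frac{i \sqrt{77}}{9}}{7} + \left(-5 + 6 \cdot 2\right) = - \frac{148 i \sqrt{77}}{63} + \left(-5 + 12\right) = - \frac{148 i \sqrt{77}}{63} + 7 = 7 - \frac{148 i \sqrt{77}}{63}$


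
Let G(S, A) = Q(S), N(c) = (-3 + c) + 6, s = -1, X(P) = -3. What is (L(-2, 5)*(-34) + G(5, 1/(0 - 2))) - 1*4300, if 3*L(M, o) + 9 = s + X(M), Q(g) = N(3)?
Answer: -12440/3 ≈ -4146.7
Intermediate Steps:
N(c) = 3 + c
Q(g) = 6 (Q(g) = 3 + 3 = 6)
G(S, A) = 6
L(M, o) = -13/3 (L(M, o) = -3 + (-1 - 3)/3 = -3 + (⅓)*(-4) = -3 - 4/3 = -13/3)
(L(-2, 5)*(-34) + G(5, 1/(0 - 2))) - 1*4300 = (-13/3*(-34) + 6) - 1*4300 = (442/3 + 6) - 4300 = 460/3 - 4300 = -12440/3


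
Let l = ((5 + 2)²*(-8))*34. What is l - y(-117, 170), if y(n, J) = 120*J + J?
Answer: -33898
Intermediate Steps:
l = -13328 (l = (7²*(-8))*34 = (49*(-8))*34 = -392*34 = -13328)
y(n, J) = 121*J
l - y(-117, 170) = -13328 - 121*170 = -13328 - 1*20570 = -13328 - 20570 = -33898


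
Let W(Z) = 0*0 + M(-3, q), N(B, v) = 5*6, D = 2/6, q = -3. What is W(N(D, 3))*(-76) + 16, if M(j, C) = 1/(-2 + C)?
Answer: 156/5 ≈ 31.200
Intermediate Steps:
D = 1/3 (D = 2*(1/6) = 1/3 ≈ 0.33333)
N(B, v) = 30
W(Z) = -1/5 (W(Z) = 0*0 + 1/(-2 - 3) = 0 + 1/(-5) = 0 - 1/5 = -1/5)
W(N(D, 3))*(-76) + 16 = -1/5*(-76) + 16 = 76/5 + 16 = 156/5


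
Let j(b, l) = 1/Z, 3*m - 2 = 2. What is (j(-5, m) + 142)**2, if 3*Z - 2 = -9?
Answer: 982081/49 ≈ 20042.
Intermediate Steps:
Z = -7/3 (Z = 2/3 + (1/3)*(-9) = 2/3 - 3 = -7/3 ≈ -2.3333)
m = 4/3 (m = 2/3 + (1/3)*2 = 2/3 + 2/3 = 4/3 ≈ 1.3333)
j(b, l) = -3/7 (j(b, l) = 1/(-7/3) = -3/7)
(j(-5, m) + 142)**2 = (-3/7 + 142)**2 = (991/7)**2 = 982081/49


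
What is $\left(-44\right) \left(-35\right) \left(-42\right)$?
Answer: $-64680$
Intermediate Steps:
$\left(-44\right) \left(-35\right) \left(-42\right) = 1540 \left(-42\right) = -64680$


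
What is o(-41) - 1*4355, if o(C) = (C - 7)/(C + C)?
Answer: -178531/41 ≈ -4354.4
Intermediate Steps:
o(C) = (-7 + C)/(2*C) (o(C) = (-7 + C)/((2*C)) = (-7 + C)*(1/(2*C)) = (-7 + C)/(2*C))
o(-41) - 1*4355 = (½)*(-7 - 41)/(-41) - 1*4355 = (½)*(-1/41)*(-48) - 4355 = 24/41 - 4355 = -178531/41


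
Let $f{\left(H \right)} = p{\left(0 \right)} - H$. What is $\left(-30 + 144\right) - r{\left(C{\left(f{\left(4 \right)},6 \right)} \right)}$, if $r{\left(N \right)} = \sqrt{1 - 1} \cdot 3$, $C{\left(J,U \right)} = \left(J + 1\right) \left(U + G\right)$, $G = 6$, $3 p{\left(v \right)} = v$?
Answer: $114$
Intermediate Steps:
$p{\left(v \right)} = \frac{v}{3}$
$f{\left(H \right)} = - H$ ($f{\left(H \right)} = \frac{1}{3} \cdot 0 - H = 0 - H = - H$)
$C{\left(J,U \right)} = \left(1 + J\right) \left(6 + U\right)$ ($C{\left(J,U \right)} = \left(J + 1\right) \left(U + 6\right) = \left(1 + J\right) \left(6 + U\right)$)
$r{\left(N \right)} = 0$ ($r{\left(N \right)} = \sqrt{0} \cdot 3 = 0 \cdot 3 = 0$)
$\left(-30 + 144\right) - r{\left(C{\left(f{\left(4 \right)},6 \right)} \right)} = \left(-30 + 144\right) - 0 = 114 + 0 = 114$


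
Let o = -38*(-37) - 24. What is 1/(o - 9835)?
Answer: -1/8453 ≈ -0.00011830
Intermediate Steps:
o = 1382 (o = 1406 - 24 = 1382)
1/(o - 9835) = 1/(1382 - 9835) = 1/(-8453) = -1/8453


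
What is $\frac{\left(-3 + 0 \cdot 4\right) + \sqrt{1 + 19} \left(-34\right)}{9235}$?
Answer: $- \frac{3}{9235} - \frac{68 \sqrt{5}}{9235} \approx -0.01679$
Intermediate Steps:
$\frac{\left(-3 + 0 \cdot 4\right) + \sqrt{1 + 19} \left(-34\right)}{9235} = \left(\left(-3 + 0\right) + \sqrt{20} \left(-34\right)\right) \frac{1}{9235} = \left(-3 + 2 \sqrt{5} \left(-34\right)\right) \frac{1}{9235} = \left(-3 - 68 \sqrt{5}\right) \frac{1}{9235} = - \frac{3}{9235} - \frac{68 \sqrt{5}}{9235}$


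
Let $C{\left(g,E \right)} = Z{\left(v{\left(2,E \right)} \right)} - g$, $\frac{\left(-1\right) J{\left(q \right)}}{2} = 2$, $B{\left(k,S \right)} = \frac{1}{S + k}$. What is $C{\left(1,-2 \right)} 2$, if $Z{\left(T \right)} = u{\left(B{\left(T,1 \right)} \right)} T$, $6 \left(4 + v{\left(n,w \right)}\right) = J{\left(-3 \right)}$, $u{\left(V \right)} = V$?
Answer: $\frac{6}{11} \approx 0.54545$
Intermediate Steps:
$J{\left(q \right)} = -4$ ($J{\left(q \right)} = \left(-2\right) 2 = -4$)
$v{\left(n,w \right)} = - \frac{14}{3}$ ($v{\left(n,w \right)} = -4 + \frac{1}{6} \left(-4\right) = -4 - \frac{2}{3} = - \frac{14}{3}$)
$Z{\left(T \right)} = \frac{T}{1 + T}$
$C{\left(g,E \right)} = \frac{14}{11} - g$ ($C{\left(g,E \right)} = - \frac{14}{3 \left(1 - \frac{14}{3}\right)} - g = - \frac{14}{3 \left(- \frac{11}{3}\right)} - g = \left(- \frac{14}{3}\right) \left(- \frac{3}{11}\right) - g = \frac{14}{11} - g$)
$C{\left(1,-2 \right)} 2 = \left(\frac{14}{11} - 1\right) 2 = \frac{3}{11} \cdot 2 = \frac{6}{11}$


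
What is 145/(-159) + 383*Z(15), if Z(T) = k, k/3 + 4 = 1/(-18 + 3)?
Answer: -3715442/795 ≈ -4673.5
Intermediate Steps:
k = -61/5 (k = -12 + 3/(-18 + 3) = -12 + 3/(-15) = -12 + 3*(-1/15) = -12 - ⅕ = -61/5 ≈ -12.200)
Z(T) = -61/5
145/(-159) + 383*Z(15) = 145/(-159) + 383*(-61/5) = 145*(-1/159) - 23363/5 = -145/159 - 23363/5 = -3715442/795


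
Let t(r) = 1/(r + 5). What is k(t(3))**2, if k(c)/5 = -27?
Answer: 18225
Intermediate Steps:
t(r) = 1/(5 + r)
k(c) = -135 (k(c) = 5*(-27) = -135)
k(t(3))**2 = (-135)**2 = 18225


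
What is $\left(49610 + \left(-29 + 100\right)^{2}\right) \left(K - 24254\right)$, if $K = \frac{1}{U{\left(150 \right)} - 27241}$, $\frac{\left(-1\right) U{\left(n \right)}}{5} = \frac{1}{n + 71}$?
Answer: $- \frac{7979894827582035}{6020266} \approx -1.3255 \cdot 10^{9}$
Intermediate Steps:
$U{\left(n \right)} = - \frac{5}{71 + n}$ ($U{\left(n \right)} = - \frac{5}{n + 71} = - \frac{5}{71 + n}$)
$K = - \frac{221}{6020266}$ ($K = \frac{1}{- \frac{5}{71 + 150} - 27241} = \frac{1}{- \frac{5}{221} - 27241} = \frac{1}{- \frac{6020266}{221}} = - \frac{221}{6020266} \approx -3.6709 \cdot 10^{-5}$)
$\left(49610 + \left(-29 + 100\right)^{2}\right) \left(K - 24254\right) = \left(49610 + \left(-29 + 100\right)^{2}\right) \left(- \frac{221}{6020266} - 24254\right) = \left(49610 + 71^{2}\right) \left(- \frac{146015531785}{6020266}\right) = \left(49610 + 5041\right) \left(- \frac{146015531785}{6020266}\right) = 54651 \left(- \frac{146015531785}{6020266}\right) = - \frac{7979894827582035}{6020266}$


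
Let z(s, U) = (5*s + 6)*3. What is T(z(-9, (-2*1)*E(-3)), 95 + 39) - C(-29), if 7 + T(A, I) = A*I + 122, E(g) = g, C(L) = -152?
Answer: -15411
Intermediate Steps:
z(s, U) = 18 + 15*s (z(s, U) = (6 + 5*s)*3 = 18 + 15*s)
T(A, I) = 115 + A*I (T(A, I) = -7 + (A*I + 122) = -7 + (122 + A*I) = 115 + A*I)
T(z(-9, (-2*1)*E(-3)), 95 + 39) - C(-29) = (115 + (18 + 15*(-9))*(95 + 39)) - 1*(-152) = (115 + (18 - 135)*134) + 152 = (115 - 117*134) + 152 = (115 - 15678) + 152 = -15563 + 152 = -15411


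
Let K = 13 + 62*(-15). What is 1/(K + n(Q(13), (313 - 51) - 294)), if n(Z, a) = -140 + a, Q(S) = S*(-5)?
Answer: -1/1089 ≈ -0.00091827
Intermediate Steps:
Q(S) = -5*S
K = -917 (K = 13 - 930 = -917)
1/(K + n(Q(13), (313 - 51) - 294)) = 1/(-917 + (-140 + ((313 - 51) - 294))) = 1/(-917 + (-140 + (262 - 294))) = 1/(-917 + (-140 - 32)) = 1/(-917 - 172) = 1/(-1089) = -1/1089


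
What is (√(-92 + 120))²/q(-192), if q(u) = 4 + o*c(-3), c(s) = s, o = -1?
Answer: 4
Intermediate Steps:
q(u) = 7 (q(u) = 4 - 1*(-3) = 4 + 3 = 7)
(√(-92 + 120))²/q(-192) = (√(-92 + 120))²/7 = (√28)²*(⅐) = (2*√7)²*(⅐) = 28*(⅐) = 4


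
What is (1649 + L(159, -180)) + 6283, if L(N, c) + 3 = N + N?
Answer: 8247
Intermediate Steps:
L(N, c) = -3 + 2*N (L(N, c) = -3 + (N + N) = -3 + 2*N)
(1649 + L(159, -180)) + 6283 = (1649 + (-3 + 2*159)) + 6283 = (1649 + (-3 + 318)) + 6283 = (1649 + 315) + 6283 = 1964 + 6283 = 8247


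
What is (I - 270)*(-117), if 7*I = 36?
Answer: 216918/7 ≈ 30988.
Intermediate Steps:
I = 36/7 (I = (1/7)*36 = 36/7 ≈ 5.1429)
(I - 270)*(-117) = (36/7 - 270)*(-117) = -1854/7*(-117) = 216918/7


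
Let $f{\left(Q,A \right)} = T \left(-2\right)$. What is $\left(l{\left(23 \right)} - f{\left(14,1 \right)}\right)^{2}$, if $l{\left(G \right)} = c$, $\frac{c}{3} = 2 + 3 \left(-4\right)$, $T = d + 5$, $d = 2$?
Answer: $256$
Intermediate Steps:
$T = 7$ ($T = 2 + 5 = 7$)
$f{\left(Q,A \right)} = -14$ ($f{\left(Q,A \right)} = 7 \left(-2\right) = -14$)
$c = -30$ ($c = 3 \left(2 + 3 \left(-4\right)\right) = 3 \left(2 - 12\right) = 3 \left(-10\right) = -30$)
$l{\left(G \right)} = -30$
$\left(l{\left(23 \right)} - f{\left(14,1 \right)}\right)^{2} = \left(-30 - -14\right)^{2} = \left(-30 + 14\right)^{2} = \left(-16\right)^{2} = 256$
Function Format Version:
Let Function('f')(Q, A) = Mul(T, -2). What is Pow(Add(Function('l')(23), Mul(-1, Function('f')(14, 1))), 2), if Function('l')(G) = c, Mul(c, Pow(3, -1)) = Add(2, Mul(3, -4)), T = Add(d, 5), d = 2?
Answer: 256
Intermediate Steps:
T = 7 (T = Add(2, 5) = 7)
Function('f')(Q, A) = -14 (Function('f')(Q, A) = Mul(7, -2) = -14)
c = -30 (c = Mul(3, Add(2, Mul(3, -4))) = Mul(3, Add(2, -12)) = Mul(3, -10) = -30)
Function('l')(G) = -30
Pow(Add(Function('l')(23), Mul(-1, Function('f')(14, 1))), 2) = Pow(Add(-30, Mul(-1, -14)), 2) = Pow(Add(-30, 14), 2) = Pow(-16, 2) = 256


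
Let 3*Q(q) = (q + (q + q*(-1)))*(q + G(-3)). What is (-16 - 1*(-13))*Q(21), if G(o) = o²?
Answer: -630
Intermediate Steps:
Q(q) = q*(9 + q)/3 (Q(q) = ((q + (q + q*(-1)))*(q + (-3)²))/3 = ((q + (q - q))*(q + 9))/3 = ((q + 0)*(9 + q))/3 = (q*(9 + q))/3 = q*(9 + q)/3)
(-16 - 1*(-13))*Q(21) = (-16 - 1*(-13))*((⅓)*21*(9 + 21)) = (-16 + 13)*((⅓)*21*30) = -3*210 = -630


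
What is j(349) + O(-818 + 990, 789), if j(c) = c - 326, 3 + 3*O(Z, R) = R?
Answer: 285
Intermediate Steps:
O(Z, R) = -1 + R/3
j(c) = -326 + c
j(349) + O(-818 + 990, 789) = (-326 + 349) + (-1 + (⅓)*789) = 23 + (-1 + 263) = 23 + 262 = 285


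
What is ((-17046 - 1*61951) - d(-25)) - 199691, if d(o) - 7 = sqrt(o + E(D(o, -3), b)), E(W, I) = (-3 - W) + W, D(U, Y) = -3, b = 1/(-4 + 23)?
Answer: -278695 - 2*I*sqrt(7) ≈ -2.787e+5 - 5.2915*I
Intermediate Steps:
b = 1/19 ≈ 0.052632
E(W, I) = -3
d(o) = 7 + sqrt(-3 + o) (d(o) = 7 + sqrt(o - 3) = 7 + sqrt(-3 + o))
((-17046 - 1*61951) - d(-25)) - 199691 = ((-17046 - 1*61951) - (7 + sqrt(-3 - 25))) - 199691 = ((-17046 - 61951) - (7 + sqrt(-28))) - 199691 = (-78997 - (7 + 2*I*sqrt(7))) - 199691 = (-78997 + (-7 - 2*I*sqrt(7))) - 199691 = (-79004 - 2*I*sqrt(7)) - 199691 = -278695 - 2*I*sqrt(7)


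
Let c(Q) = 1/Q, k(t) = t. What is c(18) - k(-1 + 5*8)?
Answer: -701/18 ≈ -38.944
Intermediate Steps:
c(18) - k(-1 + 5*8) = 1/18 - (-1 + 5*8) = 1/18 - (-1 + 40) = 1/18 - 1*39 = 1/18 - 39 = -701/18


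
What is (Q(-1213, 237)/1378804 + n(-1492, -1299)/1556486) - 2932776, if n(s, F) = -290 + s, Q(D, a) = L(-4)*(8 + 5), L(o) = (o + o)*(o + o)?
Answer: -786749834275836215/268261140343 ≈ -2.9328e+6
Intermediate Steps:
L(o) = 4*o² (L(o) = (2*o)*(2*o) = 4*o²)
Q(D, a) = 832 (Q(D, a) = (4*(-4)²)*(8 + 5) = (4*16)*13 = 64*13 = 832)
(Q(-1213, 237)/1378804 + n(-1492, -1299)/1556486) - 2932776 = (832/1378804 + (-290 - 1492)/1556486) - 2932776 = (832*(1/1378804) - 1782*1/1556486) - 2932776 = (208/344701 - 891/778243) - 2932776 = -145254047/268261140343 - 2932776 = -786749834275836215/268261140343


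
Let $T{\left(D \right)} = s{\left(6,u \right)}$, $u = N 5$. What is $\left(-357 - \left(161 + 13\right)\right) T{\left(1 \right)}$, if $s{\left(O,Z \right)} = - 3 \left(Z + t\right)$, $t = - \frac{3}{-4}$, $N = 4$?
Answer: $\frac{132219}{4} \approx 33055.0$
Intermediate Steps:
$t = \frac{3}{4}$ ($t = \left(-3\right) \left(- \frac{1}{4}\right) = \frac{3}{4} \approx 0.75$)
$u = 20$ ($u = 4 \cdot 5 = 20$)
$s{\left(O,Z \right)} = - \frac{9}{4} - 3 Z$ ($s{\left(O,Z \right)} = - 3 \left(Z + \frac{3}{4}\right) = - 3 \left(\frac{3}{4} + Z\right) = - \frac{9}{4} - 3 Z$)
$T{\left(D \right)} = - \frac{249}{4}$ ($T{\left(D \right)} = - \frac{9}{4} - 60 = - \frac{249}{4}$)
$\left(-357 - \left(161 + 13\right)\right) T{\left(1 \right)} = \left(-357 - \left(161 + 13\right)\right) \left(- \frac{249}{4}\right) = \left(-357 - 174\right) \left(- \frac{249}{4}\right) = \left(-531\right) \left(- \frac{249}{4}\right) = \frac{132219}{4}$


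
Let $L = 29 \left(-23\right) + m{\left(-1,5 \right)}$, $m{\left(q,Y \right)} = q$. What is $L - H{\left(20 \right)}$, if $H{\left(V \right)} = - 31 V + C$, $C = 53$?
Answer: $-101$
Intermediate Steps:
$H{\left(V \right)} = 53 - 31 V$ ($H{\left(V \right)} = - 31 V + 53 = 53 - 31 V$)
$L = -668$ ($L = 29 \left(-23\right) - 1 = -667 - 1 = -668$)
$L - H{\left(20 \right)} = -668 - \left(53 - 620\right) = -668 - -567 = -668 + 567 = -101$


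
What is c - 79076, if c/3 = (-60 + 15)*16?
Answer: -81236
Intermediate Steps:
c = -2160 (c = 3*((-60 + 15)*16) = 3*(-45*16) = 3*(-720) = -2160)
c - 79076 = -2160 - 79076 = -81236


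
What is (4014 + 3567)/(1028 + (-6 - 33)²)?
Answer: 7581/2549 ≈ 2.9741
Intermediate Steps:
(4014 + 3567)/(1028 + (-6 - 33)²) = 7581/(1028 + (-39)²) = 7581/(1028 + 1521) = 7581/2549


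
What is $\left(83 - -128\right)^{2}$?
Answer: $44521$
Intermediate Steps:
$\left(83 - -128\right)^{2} = \left(83 + 128\right)^{2} = 211^{2} = 44521$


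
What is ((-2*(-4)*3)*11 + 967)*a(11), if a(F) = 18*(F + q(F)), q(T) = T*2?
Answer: 731214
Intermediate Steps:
q(T) = 2*T
a(F) = 54*F (a(F) = 18*(F + 2*F) = 18*(3*F) = 54*F)
((-2*(-4)*3)*11 + 967)*a(11) = ((-2*(-4)*3)*11 + 967)*(54*11) = ((8*3)*11 + 967)*594 = (24*11 + 967)*594 = (264 + 967)*594 = 1231*594 = 731214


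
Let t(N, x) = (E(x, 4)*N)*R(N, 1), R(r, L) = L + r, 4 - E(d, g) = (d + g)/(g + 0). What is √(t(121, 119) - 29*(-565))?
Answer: I*√1513994/2 ≈ 615.22*I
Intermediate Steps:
E(d, g) = 4 - (d + g)/g (E(d, g) = 4 - (d + g)/(g + 0) = 4 - (d + g)/g)
t(N, x) = N*(1 + N)*(3 - x/4) (t(N, x) = ((3 - 1*x/4)*N)*(1 + N) = ((3 - 1*x*¼)*N)*(1 + N) = ((3 - x/4)*N)*(1 + N) = (N*(3 - x/4))*(1 + N) = N*(1 + N)*(3 - x/4))
√(t(121, 119) - 29*(-565)) = √(-¼*121*(1 + 121)*(-12 + 119) - 29*(-565)) = √(-¼*121*122*107 + 16385) = √(-789767/2 + 16385) = √(-756997/2) = I*√1513994/2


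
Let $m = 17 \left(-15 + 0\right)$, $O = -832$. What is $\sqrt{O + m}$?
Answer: $i \sqrt{1087} \approx 32.97 i$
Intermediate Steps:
$m = -255$ ($m = 17 \left(-15\right) = -255$)
$\sqrt{O + m} = \sqrt{-832 - 255} = \sqrt{-1087} = i \sqrt{1087}$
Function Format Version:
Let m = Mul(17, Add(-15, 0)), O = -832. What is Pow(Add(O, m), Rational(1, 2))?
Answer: Mul(I, Pow(1087, Rational(1, 2))) ≈ Mul(32.970, I)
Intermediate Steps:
m = -255 (m = Mul(17, -15) = -255)
Pow(Add(O, m), Rational(1, 2)) = Pow(Add(-832, -255), Rational(1, 2)) = Pow(-1087, Rational(1, 2)) = Mul(I, Pow(1087, Rational(1, 2)))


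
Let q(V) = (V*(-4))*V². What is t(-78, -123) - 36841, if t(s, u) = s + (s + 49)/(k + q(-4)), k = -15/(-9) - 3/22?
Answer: -627514157/16997 ≈ -36919.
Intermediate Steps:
k = 101/66 (k = -15*(-⅑) - 3*1/22 = 5/3 - 3/22 = 101/66 ≈ 1.5303)
q(V) = -4*V³ (q(V) = (-4*V)*V² = -4*V³)
t(s, u) = 3234/16997 + 17063*s/16997 (t(s, u) = s + (s + 49)/(101/66 - 4*(-4)³) = s + (49 + s)/(101/66 - 4*(-64)) = s + (49 + s)/(101/66 + 256) = s + (49 + s)/(16997/66) = s + (49 + s)*(66/16997) = s + (3234/16997 + 66*s/16997) = 3234/16997 + 17063*s/16997)
t(-78, -123) - 36841 = (3234/16997 + (17063/16997)*(-78)) - 36841 = (3234/16997 - 1330914/16997) - 36841 = -1327680/16997 - 36841 = -627514157/16997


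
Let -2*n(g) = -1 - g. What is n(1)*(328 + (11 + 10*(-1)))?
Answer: 329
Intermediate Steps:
n(g) = 1/2 + g/2 (n(g) = -(-1 - g)/2 = 1/2 + g/2)
n(1)*(328 + (11 + 10*(-1))) = (1/2 + (1/2)*1)*(328 + (11 + 10*(-1))) = (1/2 + 1/2)*(328 + (11 - 10)) = 1*(328 + 1) = 1*329 = 329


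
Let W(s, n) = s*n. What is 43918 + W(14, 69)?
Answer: 44884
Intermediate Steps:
W(s, n) = n*s
43918 + W(14, 69) = 43918 + 69*14 = 43918 + 966 = 44884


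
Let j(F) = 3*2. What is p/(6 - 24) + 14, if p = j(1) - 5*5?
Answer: 271/18 ≈ 15.056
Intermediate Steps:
j(F) = 6
p = -19 (p = 6 - 5*5 = 6 - 25 = -19)
p/(6 - 24) + 14 = -19/(6 - 24) + 14 = -19/(-18) + 14 = -19*(-1/18) + 14 = 19/18 + 14 = 271/18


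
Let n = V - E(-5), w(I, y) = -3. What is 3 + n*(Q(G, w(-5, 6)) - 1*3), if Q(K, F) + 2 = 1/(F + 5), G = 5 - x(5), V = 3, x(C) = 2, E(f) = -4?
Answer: -57/2 ≈ -28.500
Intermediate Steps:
G = 3 (G = 5 - 1*2 = 5 - 2 = 3)
Q(K, F) = -2 + 1/(5 + F) (Q(K, F) = -2 + 1/(F + 5) = -2 + 1/(5 + F))
n = 7 (n = 3 - 1*(-4) = 3 + 4 = 7)
3 + n*(Q(G, w(-5, 6)) - 1*3) = 3 + 7*((-9 - 2*(-3))/(5 - 3) - 1*3) = 3 + 7*((-9 + 6)/2 - 3) = 3 + 7*((½)*(-3) - 3) = 3 + 7*(-3/2 - 3) = 3 + 7*(-9/2) = 3 - 63/2 = -57/2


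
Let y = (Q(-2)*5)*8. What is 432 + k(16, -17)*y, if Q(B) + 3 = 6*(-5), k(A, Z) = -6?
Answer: 8352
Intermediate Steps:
Q(B) = -33 (Q(B) = -3 + 6*(-5) = -3 - 30 = -33)
y = -1320 (y = -33*5*8 = -165*8 = -1320)
432 + k(16, -17)*y = 432 - 6*(-1320) = 432 + 7920 = 8352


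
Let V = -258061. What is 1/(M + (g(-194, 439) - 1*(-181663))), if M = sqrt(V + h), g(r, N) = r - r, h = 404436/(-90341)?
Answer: 16411617083/2981406908042266 - I*sqrt(2106200428923817)/2981406908042266 ≈ 5.5047e-6 - 1.5393e-8*I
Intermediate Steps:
h = -404436/90341 (h = 404436*(-1/90341) = -404436/90341 ≈ -4.4768)
g(r, N) = 0
M = I*sqrt(2106200428923817)/90341 (M = sqrt(-258061 - 404436/90341) = sqrt(-23313893237/90341) = I*sqrt(2106200428923817)/90341 ≈ 508.0*I)
1/(M + (g(-194, 439) - 1*(-181663))) = 1/(I*sqrt(2106200428923817)/90341 + (0 - 1*(-181663))) = 1/(I*sqrt(2106200428923817)/90341 + (0 + 181663)) = 1/(I*sqrt(2106200428923817)/90341 + 181663) = 1/(181663 + I*sqrt(2106200428923817)/90341)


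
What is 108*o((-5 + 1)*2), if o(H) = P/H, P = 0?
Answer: 0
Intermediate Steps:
o(H) = 0 (o(H) = 0/H = 0)
108*o((-5 + 1)*2) = 108*0 = 0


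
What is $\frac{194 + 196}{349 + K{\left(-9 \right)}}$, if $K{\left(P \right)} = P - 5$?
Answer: $\frac{78}{67} \approx 1.1642$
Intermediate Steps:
$K{\left(P \right)} = -5 + P$
$\frac{194 + 196}{349 + K{\left(-9 \right)}} = \frac{194 + 196}{349 - 14} = \frac{390}{349 - 14} = \frac{390}{335} = 390 \cdot \frac{1}{335} = \frac{78}{67}$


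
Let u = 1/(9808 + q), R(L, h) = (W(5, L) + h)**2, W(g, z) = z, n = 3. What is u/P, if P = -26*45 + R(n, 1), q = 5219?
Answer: -1/17341158 ≈ -5.7666e-8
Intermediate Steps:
R(L, h) = (L + h)**2
u = 1/15027 (u = 1/(9808 + 5219) = 1/15027 ≈ 6.6547e-5)
P = -1154 (P = -26*45 + (3 + 1)**2 = -1170 + 4**2 = -1170 + 16 = -1154)
u/P = (1/15027)/(-1154) = (1/15027)*(-1/1154) = -1/17341158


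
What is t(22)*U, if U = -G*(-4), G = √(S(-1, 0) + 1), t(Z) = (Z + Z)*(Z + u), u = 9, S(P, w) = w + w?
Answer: 5456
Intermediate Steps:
S(P, w) = 2*w
t(Z) = 2*Z*(9 + Z) (t(Z) = (Z + Z)*(Z + 9) = (2*Z)*(9 + Z) = 2*Z*(9 + Z))
G = 1 (G = √(2*0 + 1) = √(0 + 1) = √1 = 1)
U = 4 (U = -1*1*(-4) = -1*(-4) = 4)
t(22)*U = (2*22*(9 + 22))*4 = (2*22*31)*4 = 1364*4 = 5456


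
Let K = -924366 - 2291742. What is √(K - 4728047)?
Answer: I*√7944155 ≈ 2818.5*I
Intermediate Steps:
K = -3216108
√(K - 4728047) = √(-3216108 - 4728047) = √(-7944155) = I*√7944155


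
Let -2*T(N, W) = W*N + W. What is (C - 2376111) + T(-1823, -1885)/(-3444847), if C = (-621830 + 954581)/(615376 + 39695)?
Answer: -1787325278210784475/752206456379 ≈ -2.3761e+6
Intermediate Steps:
C = 110917/218357 (C = 332751/655071 = 332751*(1/655071) = 110917/218357 ≈ 0.50796)
T(N, W) = -W/2 - N*W/2 (T(N, W) = -(W*N + W)/2 = -(N*W + W)/2 = -(W + N*W)/2 = -W/2 - N*W/2)
(C - 2376111) + T(-1823, -1885)/(-3444847) = (110917/218357 - 2376111) - ½*(-1885)*(1 - 1823)/(-3444847) = -518840358710/218357 - ½*(-1885)*(-1822)*(-1/3444847) = -518840358710/218357 - 1717235*(-1/3444847) = -518840358710/218357 + 1717235/3444847 = -1787325278210784475/752206456379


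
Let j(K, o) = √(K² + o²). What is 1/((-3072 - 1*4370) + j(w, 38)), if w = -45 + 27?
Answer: -3721/27690798 - √442/27690798 ≈ -0.00013514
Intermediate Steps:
w = -18
1/((-3072 - 1*4370) + j(w, 38)) = 1/((-3072 - 1*4370) + √((-18)² + 38²)) = 1/((-3072 - 4370) + √(324 + 1444)) = 1/(-7442 + √1768) = 1/(-7442 + 2*√442)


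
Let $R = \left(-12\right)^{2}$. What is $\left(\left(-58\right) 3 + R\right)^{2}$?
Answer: $900$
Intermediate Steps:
$R = 144$
$\left(\left(-58\right) 3 + R\right)^{2} = \left(\left(-58\right) 3 + 144\right)^{2} = \left(-174 + 144\right)^{2} = \left(-30\right)^{2} = 900$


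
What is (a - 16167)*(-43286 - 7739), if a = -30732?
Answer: 2393021475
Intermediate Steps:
(a - 16167)*(-43286 - 7739) = (-30732 - 16167)*(-43286 - 7739) = -46899*(-51025) = 2393021475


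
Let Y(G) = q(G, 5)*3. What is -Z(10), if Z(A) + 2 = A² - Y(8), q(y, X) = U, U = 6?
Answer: -80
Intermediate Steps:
q(y, X) = 6
Y(G) = 18 (Y(G) = 6*3 = 18)
Z(A) = -20 + A² (Z(A) = -2 + (A² - 1*18) = -2 + (A² - 18) = -2 + (-18 + A²) = -20 + A²)
-Z(10) = -(-20 + 10²) = -(-20 + 100) = -1*80 = -80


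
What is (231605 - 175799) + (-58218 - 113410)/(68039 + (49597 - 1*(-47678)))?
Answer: 4612670728/82657 ≈ 55805.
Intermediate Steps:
(231605 - 175799) + (-58218 - 113410)/(68039 + (49597 - 1*(-47678))) = 55806 - 171628/(68039 + (49597 + 47678)) = 55806 - 171628/(68039 + 97275) = 55806 - 171628/165314 = 55806 - 171628*1/165314 = 55806 - 85814/82657 = 4612670728/82657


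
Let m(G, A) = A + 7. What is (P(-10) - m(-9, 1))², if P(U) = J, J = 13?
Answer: 25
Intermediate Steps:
m(G, A) = 7 + A
P(U) = 13
(P(-10) - m(-9, 1))² = (13 - (7 + 1))² = (13 - 1*8)² = (13 - 8)² = 5² = 25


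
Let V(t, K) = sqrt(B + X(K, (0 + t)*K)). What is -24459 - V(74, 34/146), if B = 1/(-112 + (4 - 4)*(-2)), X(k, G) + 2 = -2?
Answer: -24459 - I*sqrt(3143)/28 ≈ -24459.0 - 2.0022*I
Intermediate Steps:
X(k, G) = -4 (X(k, G) = -2 - 2 = -4)
B = -1/112 (B = 1/(-112 + 0*(-2)) = 1/(-112 + 0) = 1/(-112) = -1/112 ≈ -0.0089286)
V(t, K) = I*sqrt(3143)/28 (V(t, K) = sqrt(-1/112 - 4) = sqrt(-449/112) = I*sqrt(3143)/28)
-24459 - V(74, 34/146) = -24459 - I*sqrt(3143)/28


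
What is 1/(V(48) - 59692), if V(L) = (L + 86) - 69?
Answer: -1/59627 ≈ -1.6771e-5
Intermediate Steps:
V(L) = 17 + L (V(L) = (86 + L) - 69 = 17 + L)
1/(V(48) - 59692) = 1/((17 + 48) - 59692) = 1/(65 - 59692) = 1/(-59627) = -1/59627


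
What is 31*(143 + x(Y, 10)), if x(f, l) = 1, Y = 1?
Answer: 4464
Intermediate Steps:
31*(143 + x(Y, 10)) = 31*(143 + 1) = 31*144 = 4464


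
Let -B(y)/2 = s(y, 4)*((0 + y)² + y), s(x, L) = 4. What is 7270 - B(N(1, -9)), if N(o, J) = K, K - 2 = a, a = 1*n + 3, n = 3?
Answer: 7846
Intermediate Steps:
a = 6 (a = 1*3 + 3 = 3 + 3 = 6)
K = 8 (K = 2 + 6 = 8)
N(o, J) = 8
B(y) = -8*y - 8*y² (B(y) = -8*((0 + y)² + y) = -8*(y² + y) = -8*(y + y²) = -2*(4*y + 4*y²) = -8*y - 8*y²)
7270 - B(N(1, -9)) = 7270 - (-8)*8*(1 + 8) = 7270 - (-8)*8*9 = 7270 - 1*(-576) = 7270 + 576 = 7846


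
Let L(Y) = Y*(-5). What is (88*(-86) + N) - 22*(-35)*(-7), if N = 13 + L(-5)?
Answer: -12920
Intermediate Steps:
L(Y) = -5*Y
N = 38 (N = 13 - 5*(-5) = 13 + 25 = 38)
(88*(-86) + N) - 22*(-35)*(-7) = (88*(-86) + 38) - 22*(-35)*(-7) = (-7568 + 38) - (-770)*(-7) = -7530 - 1*5390 = -7530 - 5390 = -12920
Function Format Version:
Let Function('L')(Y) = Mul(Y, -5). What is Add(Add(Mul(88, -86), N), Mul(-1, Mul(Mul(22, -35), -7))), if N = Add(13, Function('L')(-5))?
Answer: -12920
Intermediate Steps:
Function('L')(Y) = Mul(-5, Y)
N = 38 (N = Add(13, Mul(-5, -5)) = Add(13, 25) = 38)
Add(Add(Mul(88, -86), N), Mul(-1, Mul(Mul(22, -35), -7))) = Add(Add(Mul(88, -86), 38), Mul(-1, Mul(Mul(22, -35), -7))) = Add(Add(-7568, 38), Mul(-1, Mul(-770, -7))) = Add(-7530, Mul(-1, 5390)) = Add(-7530, -5390) = -12920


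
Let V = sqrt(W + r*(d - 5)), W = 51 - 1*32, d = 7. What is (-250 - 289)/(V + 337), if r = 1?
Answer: -181643/113548 + 539*sqrt(21)/113548 ≈ -1.5779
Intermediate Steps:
W = 19 (W = 51 - 32 = 19)
V = sqrt(21) (V = sqrt(19 + 1*(7 - 5)) = sqrt(19 + 1*2) = sqrt(19 + 2) = sqrt(21) ≈ 4.5826)
(-250 - 289)/(V + 337) = (-250 - 289)/(sqrt(21) + 337) = -539/(337 + sqrt(21))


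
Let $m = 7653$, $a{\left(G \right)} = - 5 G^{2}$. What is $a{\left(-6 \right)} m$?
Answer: $-1377540$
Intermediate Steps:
$a{\left(-6 \right)} m = - 5 \left(-6\right)^{2} \cdot 7653 = \left(-5\right) 36 \cdot 7653 = \left(-180\right) 7653 = -1377540$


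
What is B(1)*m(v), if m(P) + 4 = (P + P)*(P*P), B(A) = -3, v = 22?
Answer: -63876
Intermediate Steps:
m(P) = -4 + 2*P³ (m(P) = -4 + (P + P)*(P*P) = -4 + (2*P)*P² = -4 + 2*P³)
B(1)*m(v) = -3*(-4 + 2*22³) = -3*(-4 + 2*10648) = -3*(-4 + 21296) = -3*21292 = -63876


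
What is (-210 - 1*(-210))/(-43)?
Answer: 0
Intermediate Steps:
(-210 - 1*(-210))/(-43) = (-210 + 210)*(-1/43) = 0*(-1/43) = 0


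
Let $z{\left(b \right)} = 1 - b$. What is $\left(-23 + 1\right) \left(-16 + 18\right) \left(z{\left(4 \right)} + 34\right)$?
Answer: $-1364$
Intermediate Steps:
$\left(-23 + 1\right) \left(-16 + 18\right) \left(z{\left(4 \right)} + 34\right) = \left(-23 + 1\right) \left(-16 + 18\right) \left(\left(1 - 4\right) + 34\right) = \left(-22\right) 2 \left(\left(1 - 4\right) + 34\right) = - 44 \left(-3 + 34\right) = \left(-44\right) 31 = -1364$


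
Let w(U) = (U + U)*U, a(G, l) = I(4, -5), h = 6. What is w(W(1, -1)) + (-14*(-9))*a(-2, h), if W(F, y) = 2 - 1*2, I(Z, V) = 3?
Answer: 378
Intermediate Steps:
W(F, y) = 0 (W(F, y) = 2 - 2 = 0)
a(G, l) = 3
w(U) = 2*U**2 (w(U) = (2*U)*U = 2*U**2)
w(W(1, -1)) + (-14*(-9))*a(-2, h) = 2*0**2 - 14*(-9)*3 = 2*0 + 126*3 = 0 + 378 = 378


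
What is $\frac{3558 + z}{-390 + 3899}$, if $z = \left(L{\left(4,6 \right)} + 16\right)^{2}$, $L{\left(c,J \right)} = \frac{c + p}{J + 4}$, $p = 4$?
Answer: $\frac{96006}{87725} \approx 1.0944$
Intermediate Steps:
$L{\left(c,J \right)} = \frac{4 + c}{4 + J}$ ($L{\left(c,J \right)} = \frac{c + 4}{J + 4} = \frac{4 + c}{4 + J}$)
$z = \frac{7056}{25}$ ($z = \left(\frac{4 + 4}{4 + 6} + 16\right)^{2} = \left(\frac{1}{10} \cdot 8 + 16\right)^{2} = \left(\frac{4}{5} + 16\right)^{2} = \left(\frac{84}{5}\right)^{2} = \frac{7056}{25} \approx 282.24$)
$\frac{3558 + z}{-390 + 3899} = \frac{3558 + \frac{7056}{25}}{-390 + 3899} = \frac{96006}{25 \cdot 3509} = \frac{96006}{25} \cdot \frac{1}{3509} = \frac{96006}{87725}$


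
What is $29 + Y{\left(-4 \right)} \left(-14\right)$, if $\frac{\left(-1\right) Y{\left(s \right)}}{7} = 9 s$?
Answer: $-3499$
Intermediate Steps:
$Y{\left(s \right)} = - 63 s$ ($Y{\left(s \right)} = - 7 \cdot 9 s = - 63 s$)
$29 + Y{\left(-4 \right)} \left(-14\right) = 29 + \left(-63\right) \left(-4\right) \left(-14\right) = 29 + 252 \left(-14\right) = 29 - 3528 = -3499$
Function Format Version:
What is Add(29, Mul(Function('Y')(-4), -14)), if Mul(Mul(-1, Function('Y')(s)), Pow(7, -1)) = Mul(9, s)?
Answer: -3499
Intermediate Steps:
Function('Y')(s) = Mul(-63, s) (Function('Y')(s) = Mul(-7, Mul(9, s)) = Mul(-63, s))
Add(29, Mul(Function('Y')(-4), -14)) = Add(29, Mul(Mul(-63, -4), -14)) = Add(29, Mul(252, -14)) = Add(29, -3528) = -3499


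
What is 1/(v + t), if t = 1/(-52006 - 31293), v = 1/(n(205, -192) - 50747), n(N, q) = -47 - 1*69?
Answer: -4236837037/134162 ≈ -31580.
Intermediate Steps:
n(N, q) = -116 (n(N, q) = -47 - 69 = -116)
v = -1/50863 (v = 1/(-116 - 50747) = 1/(-50863) = -1/50863 ≈ -1.9661e-5)
t = -1/83299 (t = 1/(-83299) = -1/83299 ≈ -1.2005e-5)
1/(v + t) = 1/(-1/50863 - 1/83299) = 1/(-134162/4236837037) = -4236837037/134162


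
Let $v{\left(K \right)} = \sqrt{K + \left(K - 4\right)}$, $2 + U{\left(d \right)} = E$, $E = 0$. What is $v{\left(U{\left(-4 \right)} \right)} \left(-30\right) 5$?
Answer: $- 300 i \sqrt{2} \approx - 424.26 i$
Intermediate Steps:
$U{\left(d \right)} = -2$ ($U{\left(d \right)} = -2 + 0 = -2$)
$v{\left(K \right)} = \sqrt{-4 + 2 K}$ ($v{\left(K \right)} = \sqrt{K + \left(-4 + K\right)} = \sqrt{-4 + 2 K}$)
$v{\left(U{\left(-4 \right)} \right)} \left(-30\right) 5 = \sqrt{-4 + 2 \left(-2\right)} \left(-30\right) 5 = \sqrt{-4 - 4} \left(-30\right) 5 = \sqrt{-8} \left(-30\right) 5 = 2 i \sqrt{2} \left(-30\right) 5 = - 60 i \sqrt{2} \cdot 5 = - 300 i \sqrt{2}$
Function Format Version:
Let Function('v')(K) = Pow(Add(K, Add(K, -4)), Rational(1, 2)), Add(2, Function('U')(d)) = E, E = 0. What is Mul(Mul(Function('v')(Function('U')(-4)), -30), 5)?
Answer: Mul(-300, I, Pow(2, Rational(1, 2))) ≈ Mul(-424.26, I)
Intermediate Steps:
Function('U')(d) = -2 (Function('U')(d) = Add(-2, 0) = -2)
Function('v')(K) = Pow(Add(-4, Mul(2, K)), Rational(1, 2)) (Function('v')(K) = Pow(Add(K, Add(-4, K)), Rational(1, 2)) = Pow(Add(-4, Mul(2, K)), Rational(1, 2)))
Mul(Mul(Function('v')(Function('U')(-4)), -30), 5) = Mul(Mul(Pow(Add(-4, Mul(2, -2)), Rational(1, 2)), -30), 5) = Mul(Mul(Pow(Add(-4, -4), Rational(1, 2)), -30), 5) = Mul(Mul(Pow(-8, Rational(1, 2)), -30), 5) = Mul(Mul(Mul(2, I, Pow(2, Rational(1, 2))), -30), 5) = Mul(Mul(-60, I, Pow(2, Rational(1, 2))), 5) = Mul(-300, I, Pow(2, Rational(1, 2)))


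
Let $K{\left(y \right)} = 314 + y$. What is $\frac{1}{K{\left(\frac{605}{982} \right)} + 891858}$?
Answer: $\frac{982}{876113509} \approx 1.1209 \cdot 10^{-6}$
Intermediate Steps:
$\frac{1}{K{\left(\frac{605}{982} \right)} + 891858} = \frac{1}{\left(314 + \frac{605}{982}\right) + 891858} = \frac{1}{\frac{308953}{982} + 891858} = \frac{1}{\frac{876113509}{982}} = \frac{982}{876113509}$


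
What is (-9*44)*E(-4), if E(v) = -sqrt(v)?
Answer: 792*I ≈ 792.0*I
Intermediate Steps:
(-9*44)*E(-4) = (-9*44)*(-sqrt(-4)) = -(-396)*2*I = -(-792)*I = 792*I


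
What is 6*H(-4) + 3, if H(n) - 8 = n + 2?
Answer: 39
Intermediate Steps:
H(n) = 10 + n (H(n) = 8 + (n + 2) = 8 + (2 + n) = 10 + n)
6*H(-4) + 3 = 6*(10 - 4) + 3 = 6*6 + 3 = 36 + 3 = 39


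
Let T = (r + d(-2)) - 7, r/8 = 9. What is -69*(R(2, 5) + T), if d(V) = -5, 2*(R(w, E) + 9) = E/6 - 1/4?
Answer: -28313/8 ≈ -3539.1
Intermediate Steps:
r = 72 (r = 8*9 = 72)
R(w, E) = -73/8 + E/12 (R(w, E) = -9 + (E/6 - 1/4)/2 = -9 + (E*(⅙) - 1*¼)/2 = -9 + (E/6 - ¼)/2 = -9 + (-¼ + E/6)/2 = -9 + (-⅛ + E/12) = -73/8 + E/12)
T = 60 (T = (72 - 5) - 7 = 67 - 7 = 60)
-69*(R(2, 5) + T) = -69*((-73/8 + (1/12)*5) + 60) = -69*((-73/8 + 5/12) + 60) = -69*(-209/24 + 60) = -69*1231/24 = -28313/8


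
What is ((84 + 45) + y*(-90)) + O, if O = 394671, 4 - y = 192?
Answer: 411720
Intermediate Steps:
y = -188 (y = 4 - 1*192 = 4 - 192 = -188)
((84 + 45) + y*(-90)) + O = ((84 + 45) - 188*(-90)) + 394671 = (129 + 16920) + 394671 = 17049 + 394671 = 411720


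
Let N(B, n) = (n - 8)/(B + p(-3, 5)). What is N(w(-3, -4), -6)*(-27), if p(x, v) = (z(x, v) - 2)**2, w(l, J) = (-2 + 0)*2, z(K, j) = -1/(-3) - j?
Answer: 243/26 ≈ 9.3462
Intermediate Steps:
z(K, j) = 1/3 - j (z(K, j) = -1*(-1/3) - j = 1/3 - j)
w(l, J) = -4 (w(l, J) = -2*2 = -4)
p(x, v) = (-5/3 - v)**2 (p(x, v) = ((1/3 - v) - 2)**2 = (-5/3 - v)**2)
N(B, n) = (-8 + n)/(400/9 + B) (N(B, n) = (n - 8)/(B + (5 + 3*5)**2/9) = (-8 + n)/(B + (5 + 15)**2/9) = (-8 + n)/(B + (1/9)*20**2) = (-8 + n)/(B + (1/9)*400) = (-8 + n)/(B + 400/9) = (-8 + n)/(400/9 + B))
N(w(-3, -4), -6)*(-27) = (9*(-8 - 6)/(400 + 9*(-4)))*(-27) = (9*(-14)/(400 - 36))*(-27) = (9*(-14)/364)*(-27) = (9*(1/364)*(-14))*(-27) = -9/26*(-27) = 243/26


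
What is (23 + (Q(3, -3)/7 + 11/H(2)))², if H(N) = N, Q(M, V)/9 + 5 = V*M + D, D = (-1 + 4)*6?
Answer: 221841/196 ≈ 1131.8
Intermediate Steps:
D = 18 (D = 3*6 = 18)
Q(M, V) = 117 + 9*M*V (Q(M, V) = -45 + 9*(V*M + 18) = -45 + 9*(M*V + 18) = -45 + 9*(18 + M*V) = -45 + (162 + 9*M*V) = 117 + 9*M*V)
(23 + (Q(3, -3)/7 + 11/H(2)))² = (23 + ((117 + 9*3*(-3))/7 + 11/2))² = (23 + ((117 - 81)*(⅐) + 11*(½)))² = (23 + (36*(⅐) + 11/2))² = (23 + (36/7 + 11/2))² = (23 + 149/14)² = (471/14)² = 221841/196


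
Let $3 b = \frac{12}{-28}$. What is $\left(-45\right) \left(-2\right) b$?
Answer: $- \frac{90}{7} \approx -12.857$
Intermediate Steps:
$b = - \frac{1}{7}$ ($b = \frac{12 \frac{1}{-28}}{3} = \frac{12 \left(- \frac{1}{28}\right)}{3} = \frac{1}{3} \left(- \frac{3}{7}\right) = - \frac{1}{7} \approx -0.14286$)
$\left(-45\right) \left(-2\right) b = \left(-45\right) \left(-2\right) \left(- \frac{1}{7}\right) = 90 \left(- \frac{1}{7}\right) = - \frac{90}{7}$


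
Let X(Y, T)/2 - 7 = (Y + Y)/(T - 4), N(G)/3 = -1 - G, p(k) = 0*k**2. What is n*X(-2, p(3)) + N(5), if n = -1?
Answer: -34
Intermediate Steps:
p(k) = 0
N(G) = -3 - 3*G (N(G) = 3*(-1 - G) = -3 - 3*G)
X(Y, T) = 14 + 4*Y/(-4 + T) (X(Y, T) = 14 + 2*((Y + Y)/(T - 4)) = 14 + 2*((2*Y)/(-4 + T)) = 14 + 2*(2*Y/(-4 + T)) = 14 + 4*Y/(-4 + T))
n*X(-2, p(3)) + N(5) = -2*(-28 + 2*(-2) + 7*0)/(-4 + 0) + (-3 - 3*5) = -2*(-28 - 4 + 0)/(-4) + (-3 - 15) = -2*(-1)*(-32)/4 - 18 = -1*16 - 18 = -16 - 18 = -34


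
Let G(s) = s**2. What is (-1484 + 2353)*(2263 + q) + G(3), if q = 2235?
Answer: 3908771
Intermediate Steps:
(-1484 + 2353)*(2263 + q) + G(3) = (-1484 + 2353)*(2263 + 2235) + 3**2 = 869*4498 + 9 = 3908762 + 9 = 3908771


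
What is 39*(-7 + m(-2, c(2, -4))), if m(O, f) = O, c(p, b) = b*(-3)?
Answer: -351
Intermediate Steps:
c(p, b) = -3*b
39*(-7 + m(-2, c(2, -4))) = 39*(-7 - 2) = 39*(-9) = -351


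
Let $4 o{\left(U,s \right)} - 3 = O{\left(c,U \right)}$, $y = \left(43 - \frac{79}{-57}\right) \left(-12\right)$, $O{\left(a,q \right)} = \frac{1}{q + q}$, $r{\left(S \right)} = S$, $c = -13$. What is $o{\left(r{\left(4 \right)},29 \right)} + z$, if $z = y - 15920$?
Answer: $- \frac{10002725}{608} \approx -16452.0$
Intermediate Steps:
$O{\left(a,q \right)} = \frac{1}{2 q}$
$y = - \frac{10120}{19}$ ($y = \left(43 - - \frac{79}{57}\right) \left(-12\right) = \left(43 + \frac{79}{57}\right) \left(-12\right) = \frac{2530}{57} \left(-12\right) = - \frac{10120}{19} \approx -532.63$)
$o{\left(U,s \right)} = \frac{3}{4} + \frac{1}{8 U}$ ($o{\left(U,s \right)} = \frac{3}{4} + \frac{\frac{1}{2} \frac{1}{U}}{4} = \frac{3}{4} + \frac{1}{8 U}$)
$z = - \frac{312600}{19}$ ($z = - \frac{10120}{19} - 15920 = - \frac{312600}{19} \approx -16453.0$)
$o{\left(r{\left(4 \right)},29 \right)} + z = \frac{1 + 6 \cdot 4}{8 \cdot 4} - \frac{312600}{19} = \frac{1}{8} \cdot \frac{1}{4} \left(1 + 24\right) - \frac{312600}{19} = \frac{1}{8} \cdot \frac{1}{4} \cdot 25 - \frac{312600}{19} = \frac{25}{32} - \frac{312600}{19} = - \frac{10002725}{608}$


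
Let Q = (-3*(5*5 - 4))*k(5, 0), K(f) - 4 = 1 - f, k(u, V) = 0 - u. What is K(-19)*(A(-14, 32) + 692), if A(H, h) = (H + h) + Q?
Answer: 24600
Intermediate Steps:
k(u, V) = -u
K(f) = 5 - f (K(f) = 4 + (1 - f) = 5 - f)
Q = 315 (Q = (-3*(5*5 - 4))*(-1*5) = -3*(25 - 4)*(-5) = -3*21*(-5) = -63*(-5) = 315)
A(H, h) = 315 + H + h (A(H, h) = (H + h) + 315 = 315 + H + h)
K(-19)*(A(-14, 32) + 692) = (5 - 1*(-19))*((315 - 14 + 32) + 692) = (5 + 19)*(333 + 692) = 24*1025 = 24600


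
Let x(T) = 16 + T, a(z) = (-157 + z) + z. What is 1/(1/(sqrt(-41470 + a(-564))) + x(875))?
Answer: 38094705/33942382156 + I*sqrt(42755)/33942382156 ≈ 0.0011223 + 6.0919e-9*I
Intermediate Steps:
a(z) = -157 + 2*z
1/(1/(sqrt(-41470 + a(-564))) + x(875)) = 1/(1/(sqrt(-41470 + (-157 + 2*(-564)))) + (16 + 875)) = 1/(1/(sqrt(-41470 + (-157 - 1128))) + 891) = 1/(1/(sqrt(-41470 - 1285)) + 891) = 1/(1/(sqrt(-42755)) + 891) = 1/(1/(I*sqrt(42755)) + 891) = 1/(-I*sqrt(42755)/42755 + 891) = 1/(891 - I*sqrt(42755)/42755)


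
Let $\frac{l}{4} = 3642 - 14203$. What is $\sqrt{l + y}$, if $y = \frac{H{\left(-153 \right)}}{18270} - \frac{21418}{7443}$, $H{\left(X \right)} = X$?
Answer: $\frac{i \sqrt{1071618757738401110}}{5036430} \approx 205.54 i$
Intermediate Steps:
$l = -42244$ ($l = 4 \left(3642 - 14203\right) = 4 \left(-10561\right) = -42244$)
$y = - \frac{43605071}{15109290}$ ($y = - \frac{153}{18270} - \frac{21418}{7443} = \left(-153\right) \frac{1}{18270} - \frac{21418}{7443} = - \frac{17}{2030} - \frac{21418}{7443} = - \frac{43605071}{15109290} \approx -2.886$)
$\sqrt{l + y} = \sqrt{-42244 - \frac{43605071}{15109290}} = \sqrt{- \frac{638320451831}{15109290}} = \frac{i \sqrt{1071618757738401110}}{5036430}$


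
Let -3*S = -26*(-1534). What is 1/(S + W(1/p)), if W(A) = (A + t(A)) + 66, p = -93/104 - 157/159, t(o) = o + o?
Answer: -93345/1234978714 ≈ -7.5584e-5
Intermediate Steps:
t(o) = 2*o
p = -31115/16536 (p = -93*1/104 - 157*1/159 = -93/104 - 157/159 = -31115/16536 ≈ -1.8817)
W(A) = 66 + 3*A (W(A) = (A + 2*A) + 66 = 3*A + 66 = 66 + 3*A)
S = -39884/3 (S = -(-26)*(-1534)/3 = -1/3*39884 = -39884/3 ≈ -13295.)
1/(S + W(1/p)) = 1/(-39884/3 + (66 + 3/(-31115/16536))) = 1/(-39884/3 + (66 + 3*(-16536/31115))) = 1/(-39884/3 + (66 - 49608/31115)) = 1/(-39884/3 + 2003982/31115) = 1/(-1234978714/93345) = -93345/1234978714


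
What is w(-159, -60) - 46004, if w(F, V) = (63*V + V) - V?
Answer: -49784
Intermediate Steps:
w(F, V) = 63*V (w(F, V) = 64*V - V = 63*V)
w(-159, -60) - 46004 = 63*(-60) - 46004 = -3780 - 46004 = -49784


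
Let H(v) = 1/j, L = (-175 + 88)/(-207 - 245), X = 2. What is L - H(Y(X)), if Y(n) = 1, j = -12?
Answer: 187/678 ≈ 0.27581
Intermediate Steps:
L = 87/452 (L = -87/(-452) = -87*(-1/452) = 87/452 ≈ 0.19248)
H(v) = -1/12 (H(v) = 1/(-12) = -1/12)
L - H(Y(X)) = 87/452 - 1*(-1/12) = 87/452 + 1/12 = 187/678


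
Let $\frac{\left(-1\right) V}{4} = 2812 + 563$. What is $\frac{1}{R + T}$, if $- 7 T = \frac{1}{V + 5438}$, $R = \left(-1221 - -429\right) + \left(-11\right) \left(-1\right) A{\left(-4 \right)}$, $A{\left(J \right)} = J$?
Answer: $- \frac{56434}{47178823} \approx -0.0011962$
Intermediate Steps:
$V = -13500$ ($V = - 4 \left(2812 + 563\right) = \left(-4\right) 3375 = -13500$)
$R = -836$ ($R = \left(-1221 - -429\right) + \left(-11\right) \left(-1\right) \left(-4\right) = \left(-1221 + 429\right) + 11 \left(-4\right) = -792 - 44 = -836$)
$T = \frac{1}{56434}$ ($T = - \frac{1}{7 \left(-13500 + 5438\right)} = - \frac{1}{7 \left(-8062\right)} = \left(- \frac{1}{7}\right) \left(- \frac{1}{8062}\right) = \frac{1}{56434} \approx 1.772 \cdot 10^{-5}$)
$\frac{1}{R + T} = \frac{1}{-836 + \frac{1}{56434}} = \frac{1}{- \frac{47178823}{56434}} = - \frac{56434}{47178823}$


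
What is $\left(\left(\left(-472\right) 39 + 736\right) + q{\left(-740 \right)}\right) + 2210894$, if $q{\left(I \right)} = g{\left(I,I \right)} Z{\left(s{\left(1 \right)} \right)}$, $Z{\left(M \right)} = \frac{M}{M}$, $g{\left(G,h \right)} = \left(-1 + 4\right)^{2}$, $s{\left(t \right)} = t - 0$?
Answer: $2193231$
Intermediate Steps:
$s{\left(t \right)} = t$ ($s{\left(t \right)} = t + 0 = t$)
$g{\left(G,h \right)} = 9$ ($g{\left(G,h \right)} = 3^{2} = 9$)
$Z{\left(M \right)} = 1$
$q{\left(I \right)} = 9$ ($q{\left(I \right)} = 9 \cdot 1 = 9$)
$\left(\left(\left(-472\right) 39 + 736\right) + q{\left(-740 \right)}\right) + 2210894 = \left(\left(\left(-472\right) 39 + 736\right) + 9\right) + 2210894 = \left(\left(-18408 + 736\right) + 9\right) + 2210894 = \left(-17672 + 9\right) + 2210894 = -17663 + 2210894 = 2193231$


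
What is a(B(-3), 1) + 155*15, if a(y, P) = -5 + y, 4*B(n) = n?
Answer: 9277/4 ≈ 2319.3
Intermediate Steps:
B(n) = n/4
a(B(-3), 1) + 155*15 = (-5 + (¼)*(-3)) + 155*15 = (-5 - ¾) + 2325 = -23/4 + 2325 = 9277/4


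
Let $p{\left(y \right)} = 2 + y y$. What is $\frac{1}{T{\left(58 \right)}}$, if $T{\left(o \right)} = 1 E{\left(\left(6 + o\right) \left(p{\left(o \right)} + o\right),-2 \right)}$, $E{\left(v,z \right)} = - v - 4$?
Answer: $- \frac{1}{219140} \approx -4.5633 \cdot 10^{-6}$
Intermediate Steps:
$p{\left(y \right)} = 2 + y^{2}$
$E{\left(v,z \right)} = -4 - v$
$T{\left(o \right)} = -4 - \left(6 + o\right) \left(2 + o + o^{2}\right)$ ($T{\left(o \right)} = 1 \left(-4 - \left(6 + o\right) \left(\left(2 + o^{2}\right) + o\right)\right) = 1 \left(-4 - \left(6 + o\right) \left(2 + o + o^{2}\right)\right) = -4 - \left(6 + o\right) \left(2 + o + o^{2}\right)$)
$\frac{1}{T{\left(58 \right)}} = \frac{1}{-16 - 58^{3} - 464 - 7 \cdot 58^{2}} = \frac{1}{-16 - 195112 - 464 - 23548} = \frac{1}{-219140} = - \frac{1}{219140}$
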